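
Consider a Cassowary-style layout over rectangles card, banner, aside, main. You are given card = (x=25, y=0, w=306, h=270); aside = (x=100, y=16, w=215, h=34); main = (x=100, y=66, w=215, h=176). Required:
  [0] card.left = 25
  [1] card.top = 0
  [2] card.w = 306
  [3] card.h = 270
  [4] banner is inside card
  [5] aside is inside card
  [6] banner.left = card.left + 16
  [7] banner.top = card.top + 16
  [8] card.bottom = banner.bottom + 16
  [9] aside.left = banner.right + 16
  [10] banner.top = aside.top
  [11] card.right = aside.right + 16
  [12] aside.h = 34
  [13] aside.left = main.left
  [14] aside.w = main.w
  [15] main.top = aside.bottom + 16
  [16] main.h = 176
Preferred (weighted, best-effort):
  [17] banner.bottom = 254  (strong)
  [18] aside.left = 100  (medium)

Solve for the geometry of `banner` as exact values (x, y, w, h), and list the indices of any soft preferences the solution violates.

banner = (x=41, y=16, w=43, h=238)
violated soft preferences: none

1. banner.x = 41  [banner.left = card.left + 16]
2. banner.y = 16  [banner.top = card.top + 16]
3. banner.h = 238  [card.bottom = banner.bottom + 16]
4. banner.w = 43  [aside.left = banner.right + 16]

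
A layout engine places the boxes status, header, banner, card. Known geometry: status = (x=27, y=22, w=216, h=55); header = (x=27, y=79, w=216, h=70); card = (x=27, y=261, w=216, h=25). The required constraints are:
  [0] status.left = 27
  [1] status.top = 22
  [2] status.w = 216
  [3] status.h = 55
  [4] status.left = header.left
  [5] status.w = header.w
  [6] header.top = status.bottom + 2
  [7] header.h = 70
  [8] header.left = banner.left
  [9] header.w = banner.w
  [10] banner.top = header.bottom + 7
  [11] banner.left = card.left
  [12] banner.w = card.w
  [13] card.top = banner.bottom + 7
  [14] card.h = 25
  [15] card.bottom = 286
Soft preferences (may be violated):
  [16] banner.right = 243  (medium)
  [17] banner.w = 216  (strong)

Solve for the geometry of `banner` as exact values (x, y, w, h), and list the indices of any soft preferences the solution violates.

banner = (x=27, y=156, w=216, h=98)
violated soft preferences: none

1. banner.x = 27  [header.left = banner.left]
2. banner.w = 216  [header.w = banner.w]
3. banner.y = 156  [banner.top = header.bottom + 7]
4. banner.h = 98  [card.top = banner.bottom + 7]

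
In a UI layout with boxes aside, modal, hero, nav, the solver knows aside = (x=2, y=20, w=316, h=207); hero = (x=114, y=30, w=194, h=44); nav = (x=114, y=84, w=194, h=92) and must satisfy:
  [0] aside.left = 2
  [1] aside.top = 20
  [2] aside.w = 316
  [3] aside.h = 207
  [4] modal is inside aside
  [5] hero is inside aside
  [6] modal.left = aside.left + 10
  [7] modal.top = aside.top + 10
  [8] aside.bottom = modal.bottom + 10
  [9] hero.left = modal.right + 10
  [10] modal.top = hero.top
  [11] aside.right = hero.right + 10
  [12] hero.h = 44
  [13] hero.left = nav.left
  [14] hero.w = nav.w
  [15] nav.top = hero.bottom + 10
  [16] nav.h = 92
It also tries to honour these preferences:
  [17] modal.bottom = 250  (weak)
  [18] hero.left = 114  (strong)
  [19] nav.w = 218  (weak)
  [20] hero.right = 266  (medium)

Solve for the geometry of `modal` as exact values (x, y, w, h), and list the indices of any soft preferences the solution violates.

modal = (x=12, y=30, w=92, h=187)
violated soft preferences: 17, 19, 20

1. modal.x = 12  [modal.left = aside.left + 10]
2. modal.y = 30  [modal.top = aside.top + 10]
3. modal.h = 187  [aside.bottom = modal.bottom + 10]
4. modal.w = 92  [hero.left = modal.right + 10]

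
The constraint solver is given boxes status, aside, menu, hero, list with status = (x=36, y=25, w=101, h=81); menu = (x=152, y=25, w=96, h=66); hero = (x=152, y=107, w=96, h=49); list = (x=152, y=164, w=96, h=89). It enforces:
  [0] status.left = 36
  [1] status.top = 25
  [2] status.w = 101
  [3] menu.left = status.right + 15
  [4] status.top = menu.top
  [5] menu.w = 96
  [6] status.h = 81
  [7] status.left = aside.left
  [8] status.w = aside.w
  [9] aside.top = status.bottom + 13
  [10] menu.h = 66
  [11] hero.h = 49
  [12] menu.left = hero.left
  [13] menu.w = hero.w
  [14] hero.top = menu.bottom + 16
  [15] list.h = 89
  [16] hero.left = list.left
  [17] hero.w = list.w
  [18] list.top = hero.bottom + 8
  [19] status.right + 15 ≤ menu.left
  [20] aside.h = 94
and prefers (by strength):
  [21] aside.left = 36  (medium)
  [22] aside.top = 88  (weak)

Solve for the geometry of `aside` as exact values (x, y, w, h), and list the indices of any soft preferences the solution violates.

1. aside.x = 36  [status.left = aside.left]
2. aside.w = 101  [status.w = aside.w]
3. aside.y = 119  [aside.top = status.bottom + 13]
4. aside.h = 94  [aside.h = 94]

aside = (x=36, y=119, w=101, h=94)
violated soft preferences: 22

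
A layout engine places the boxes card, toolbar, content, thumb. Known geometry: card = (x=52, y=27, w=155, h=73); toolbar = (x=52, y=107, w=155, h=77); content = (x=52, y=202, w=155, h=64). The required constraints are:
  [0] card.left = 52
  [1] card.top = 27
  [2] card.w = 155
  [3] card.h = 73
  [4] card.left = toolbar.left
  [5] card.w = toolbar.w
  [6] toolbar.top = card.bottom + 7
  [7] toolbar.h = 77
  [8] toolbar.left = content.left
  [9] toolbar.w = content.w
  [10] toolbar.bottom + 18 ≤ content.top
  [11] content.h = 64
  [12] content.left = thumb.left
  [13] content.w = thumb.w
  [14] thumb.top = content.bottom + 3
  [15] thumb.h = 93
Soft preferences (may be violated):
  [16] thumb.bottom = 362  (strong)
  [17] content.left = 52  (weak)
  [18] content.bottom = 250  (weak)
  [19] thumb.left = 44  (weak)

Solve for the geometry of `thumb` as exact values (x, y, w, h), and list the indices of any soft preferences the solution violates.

1. thumb.x = 52  [content.left = thumb.left]
2. thumb.w = 155  [content.w = thumb.w]
3. thumb.y = 269  [thumb.top = content.bottom + 3]
4. thumb.h = 93  [thumb.h = 93]

thumb = (x=52, y=269, w=155, h=93)
violated soft preferences: 18, 19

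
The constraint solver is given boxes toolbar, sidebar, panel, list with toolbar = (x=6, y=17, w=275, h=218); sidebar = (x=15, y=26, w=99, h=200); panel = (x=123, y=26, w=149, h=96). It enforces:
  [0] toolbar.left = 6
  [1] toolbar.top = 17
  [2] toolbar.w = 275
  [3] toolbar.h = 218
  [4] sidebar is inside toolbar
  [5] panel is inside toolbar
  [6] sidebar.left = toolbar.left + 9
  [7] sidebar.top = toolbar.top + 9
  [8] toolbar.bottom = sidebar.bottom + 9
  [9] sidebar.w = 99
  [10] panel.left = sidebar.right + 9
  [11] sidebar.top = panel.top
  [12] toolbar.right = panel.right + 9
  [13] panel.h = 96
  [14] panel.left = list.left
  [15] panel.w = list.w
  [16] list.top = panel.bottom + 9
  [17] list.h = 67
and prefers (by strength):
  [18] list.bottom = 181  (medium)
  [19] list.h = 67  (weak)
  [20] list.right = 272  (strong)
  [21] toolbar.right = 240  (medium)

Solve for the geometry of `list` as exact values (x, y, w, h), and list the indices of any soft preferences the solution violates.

1. list.x = 123  [panel.left = list.left]
2. list.w = 149  [panel.w = list.w]
3. list.y = 131  [list.top = panel.bottom + 9]
4. list.h = 67  [list.h = 67]

list = (x=123, y=131, w=149, h=67)
violated soft preferences: 18, 21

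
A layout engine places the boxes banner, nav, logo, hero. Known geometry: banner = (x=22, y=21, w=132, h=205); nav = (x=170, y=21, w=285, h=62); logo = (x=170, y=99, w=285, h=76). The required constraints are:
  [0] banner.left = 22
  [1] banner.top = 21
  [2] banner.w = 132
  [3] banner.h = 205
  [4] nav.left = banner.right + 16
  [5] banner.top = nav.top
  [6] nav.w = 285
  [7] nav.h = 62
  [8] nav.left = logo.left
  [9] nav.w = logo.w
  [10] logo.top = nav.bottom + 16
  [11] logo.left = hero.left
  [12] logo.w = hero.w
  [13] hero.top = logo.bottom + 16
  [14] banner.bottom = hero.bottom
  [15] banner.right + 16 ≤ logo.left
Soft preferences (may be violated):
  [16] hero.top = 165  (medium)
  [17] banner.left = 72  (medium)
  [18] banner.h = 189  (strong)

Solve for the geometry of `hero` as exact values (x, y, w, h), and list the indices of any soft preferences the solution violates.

1. hero.x = 170  [logo.left = hero.left]
2. hero.w = 285  [logo.w = hero.w]
3. hero.y = 191  [hero.top = logo.bottom + 16]
4. hero.h = 35  [banner.bottom = hero.bottom]

hero = (x=170, y=191, w=285, h=35)
violated soft preferences: 16, 17, 18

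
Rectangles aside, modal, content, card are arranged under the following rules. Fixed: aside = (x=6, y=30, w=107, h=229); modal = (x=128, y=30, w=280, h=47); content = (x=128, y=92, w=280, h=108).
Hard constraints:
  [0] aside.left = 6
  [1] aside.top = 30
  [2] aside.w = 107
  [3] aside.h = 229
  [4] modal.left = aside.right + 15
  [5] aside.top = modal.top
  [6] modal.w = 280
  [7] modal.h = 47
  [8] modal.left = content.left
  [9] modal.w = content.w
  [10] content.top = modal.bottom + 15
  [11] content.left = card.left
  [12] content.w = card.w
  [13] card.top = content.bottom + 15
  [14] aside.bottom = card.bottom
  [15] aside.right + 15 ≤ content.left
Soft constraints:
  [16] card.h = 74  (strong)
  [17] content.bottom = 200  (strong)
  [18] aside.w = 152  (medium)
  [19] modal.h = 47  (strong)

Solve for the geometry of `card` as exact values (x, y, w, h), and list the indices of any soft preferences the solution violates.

card = (x=128, y=215, w=280, h=44)
violated soft preferences: 16, 18

1. card.x = 128  [content.left = card.left]
2. card.w = 280  [content.w = card.w]
3. card.y = 215  [card.top = content.bottom + 15]
4. card.h = 44  [aside.bottom = card.bottom]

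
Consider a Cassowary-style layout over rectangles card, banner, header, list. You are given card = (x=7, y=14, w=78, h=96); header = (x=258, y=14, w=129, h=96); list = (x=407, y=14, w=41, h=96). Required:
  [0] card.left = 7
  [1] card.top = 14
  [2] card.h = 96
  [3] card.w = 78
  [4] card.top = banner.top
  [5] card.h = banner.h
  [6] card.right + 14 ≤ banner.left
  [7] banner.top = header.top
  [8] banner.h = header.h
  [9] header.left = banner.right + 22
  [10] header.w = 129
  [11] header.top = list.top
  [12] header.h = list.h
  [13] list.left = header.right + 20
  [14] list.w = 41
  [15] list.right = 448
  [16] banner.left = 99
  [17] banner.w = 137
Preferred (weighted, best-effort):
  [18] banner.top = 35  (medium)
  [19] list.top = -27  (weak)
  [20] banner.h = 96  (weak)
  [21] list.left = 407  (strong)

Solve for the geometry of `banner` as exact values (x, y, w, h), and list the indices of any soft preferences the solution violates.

1. banner.y = 14  [card.top = banner.top]
2. banner.h = 96  [card.h = banner.h]
3. banner.x = 99  [banner.left = 99]
4. banner.w = 137  [banner.w = 137]

banner = (x=99, y=14, w=137, h=96)
violated soft preferences: 18, 19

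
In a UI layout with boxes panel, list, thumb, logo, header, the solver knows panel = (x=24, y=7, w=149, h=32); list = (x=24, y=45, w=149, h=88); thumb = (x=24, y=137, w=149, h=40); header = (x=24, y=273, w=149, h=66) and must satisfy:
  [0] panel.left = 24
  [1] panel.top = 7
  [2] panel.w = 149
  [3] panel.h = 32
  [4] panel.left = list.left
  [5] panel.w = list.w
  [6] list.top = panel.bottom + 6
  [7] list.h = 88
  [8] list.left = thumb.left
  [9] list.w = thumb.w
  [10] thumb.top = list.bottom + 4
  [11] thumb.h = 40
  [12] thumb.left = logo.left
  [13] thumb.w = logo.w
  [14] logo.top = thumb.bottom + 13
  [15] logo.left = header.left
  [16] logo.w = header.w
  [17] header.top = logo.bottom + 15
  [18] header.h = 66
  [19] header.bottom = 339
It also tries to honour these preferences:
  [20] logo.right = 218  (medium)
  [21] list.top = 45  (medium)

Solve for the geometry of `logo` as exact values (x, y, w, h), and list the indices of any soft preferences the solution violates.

1. logo.x = 24  [thumb.left = logo.left]
2. logo.w = 149  [thumb.w = logo.w]
3. logo.y = 190  [logo.top = thumb.bottom + 13]
4. logo.h = 68  [header.top = logo.bottom + 15]

logo = (x=24, y=190, w=149, h=68)
violated soft preferences: 20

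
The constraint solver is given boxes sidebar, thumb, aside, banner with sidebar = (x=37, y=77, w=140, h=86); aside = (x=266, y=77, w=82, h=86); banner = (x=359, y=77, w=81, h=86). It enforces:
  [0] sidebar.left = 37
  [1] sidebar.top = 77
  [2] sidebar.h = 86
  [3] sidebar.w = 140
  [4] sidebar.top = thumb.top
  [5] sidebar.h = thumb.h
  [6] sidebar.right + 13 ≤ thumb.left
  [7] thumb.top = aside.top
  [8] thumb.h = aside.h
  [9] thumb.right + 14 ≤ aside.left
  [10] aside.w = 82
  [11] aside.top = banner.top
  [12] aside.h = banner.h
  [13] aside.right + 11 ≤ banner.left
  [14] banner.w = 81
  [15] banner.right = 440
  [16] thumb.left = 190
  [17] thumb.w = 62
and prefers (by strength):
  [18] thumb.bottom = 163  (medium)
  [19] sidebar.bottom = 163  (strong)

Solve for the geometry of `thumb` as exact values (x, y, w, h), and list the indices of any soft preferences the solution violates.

thumb = (x=190, y=77, w=62, h=86)
violated soft preferences: none

1. thumb.y = 77  [sidebar.top = thumb.top]
2. thumb.h = 86  [sidebar.h = thumb.h]
3. thumb.x = 190  [thumb.left = 190]
4. thumb.w = 62  [thumb.w = 62]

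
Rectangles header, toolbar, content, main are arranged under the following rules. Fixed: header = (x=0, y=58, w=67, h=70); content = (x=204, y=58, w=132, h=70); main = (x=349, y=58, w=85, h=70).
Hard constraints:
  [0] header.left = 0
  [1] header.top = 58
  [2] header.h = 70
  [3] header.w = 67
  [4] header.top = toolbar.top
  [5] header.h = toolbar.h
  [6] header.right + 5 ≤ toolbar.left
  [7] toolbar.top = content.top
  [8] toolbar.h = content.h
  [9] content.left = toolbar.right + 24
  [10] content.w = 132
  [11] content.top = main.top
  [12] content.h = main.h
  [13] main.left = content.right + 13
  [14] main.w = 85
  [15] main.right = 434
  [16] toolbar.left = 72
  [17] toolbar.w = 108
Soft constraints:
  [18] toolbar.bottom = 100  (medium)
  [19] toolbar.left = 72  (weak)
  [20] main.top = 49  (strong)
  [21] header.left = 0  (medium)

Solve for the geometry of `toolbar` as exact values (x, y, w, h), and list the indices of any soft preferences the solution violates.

toolbar = (x=72, y=58, w=108, h=70)
violated soft preferences: 18, 20

1. toolbar.y = 58  [header.top = toolbar.top]
2. toolbar.h = 70  [header.h = toolbar.h]
3. toolbar.x = 72  [toolbar.left = 72]
4. toolbar.w = 108  [toolbar.w = 108]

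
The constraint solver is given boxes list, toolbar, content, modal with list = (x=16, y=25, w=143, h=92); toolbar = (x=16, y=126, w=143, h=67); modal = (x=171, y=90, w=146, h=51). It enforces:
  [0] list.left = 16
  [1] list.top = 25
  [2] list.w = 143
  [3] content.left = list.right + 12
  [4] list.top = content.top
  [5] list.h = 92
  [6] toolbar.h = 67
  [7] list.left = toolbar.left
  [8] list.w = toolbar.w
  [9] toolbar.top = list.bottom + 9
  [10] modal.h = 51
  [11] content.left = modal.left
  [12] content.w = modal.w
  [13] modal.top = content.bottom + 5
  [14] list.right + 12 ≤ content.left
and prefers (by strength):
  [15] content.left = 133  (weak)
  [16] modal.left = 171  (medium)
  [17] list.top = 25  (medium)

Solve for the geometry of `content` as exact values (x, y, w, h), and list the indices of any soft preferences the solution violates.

content = (x=171, y=25, w=146, h=60)
violated soft preferences: 15

1. content.x = 171  [content.left = list.right + 12]
2. content.y = 25  [list.top = content.top]
3. content.w = 146  [content.w = modal.w]
4. content.h = 60  [modal.top = content.bottom + 5]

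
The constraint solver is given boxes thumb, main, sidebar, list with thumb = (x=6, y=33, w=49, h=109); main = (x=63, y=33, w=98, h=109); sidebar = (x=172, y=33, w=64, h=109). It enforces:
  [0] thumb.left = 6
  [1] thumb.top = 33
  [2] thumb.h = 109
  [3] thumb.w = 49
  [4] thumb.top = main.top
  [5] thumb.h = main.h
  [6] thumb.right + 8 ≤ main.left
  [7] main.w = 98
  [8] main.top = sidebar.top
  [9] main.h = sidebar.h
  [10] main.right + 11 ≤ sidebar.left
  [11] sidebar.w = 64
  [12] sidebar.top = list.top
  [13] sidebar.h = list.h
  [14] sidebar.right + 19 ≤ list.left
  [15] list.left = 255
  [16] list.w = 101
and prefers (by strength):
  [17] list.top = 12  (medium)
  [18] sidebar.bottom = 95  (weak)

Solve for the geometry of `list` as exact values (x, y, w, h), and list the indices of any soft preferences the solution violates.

list = (x=255, y=33, w=101, h=109)
violated soft preferences: 17, 18

1. list.y = 33  [sidebar.top = list.top]
2. list.h = 109  [sidebar.h = list.h]
3. list.x = 255  [list.left = 255]
4. list.w = 101  [list.w = 101]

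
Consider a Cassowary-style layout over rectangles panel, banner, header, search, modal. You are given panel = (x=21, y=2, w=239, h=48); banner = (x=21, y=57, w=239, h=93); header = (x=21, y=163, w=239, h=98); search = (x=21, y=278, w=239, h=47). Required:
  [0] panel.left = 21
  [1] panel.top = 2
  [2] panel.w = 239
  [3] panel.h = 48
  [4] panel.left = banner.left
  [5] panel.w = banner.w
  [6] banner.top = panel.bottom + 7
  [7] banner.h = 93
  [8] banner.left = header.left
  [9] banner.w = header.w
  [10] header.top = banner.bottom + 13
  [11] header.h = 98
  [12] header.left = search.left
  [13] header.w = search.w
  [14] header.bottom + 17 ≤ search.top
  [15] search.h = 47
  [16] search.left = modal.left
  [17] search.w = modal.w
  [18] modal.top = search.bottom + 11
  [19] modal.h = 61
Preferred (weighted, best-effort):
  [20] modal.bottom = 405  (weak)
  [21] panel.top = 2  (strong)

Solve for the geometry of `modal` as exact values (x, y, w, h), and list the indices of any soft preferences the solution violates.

modal = (x=21, y=336, w=239, h=61)
violated soft preferences: 20

1. modal.x = 21  [search.left = modal.left]
2. modal.w = 239  [search.w = modal.w]
3. modal.y = 336  [modal.top = search.bottom + 11]
4. modal.h = 61  [modal.h = 61]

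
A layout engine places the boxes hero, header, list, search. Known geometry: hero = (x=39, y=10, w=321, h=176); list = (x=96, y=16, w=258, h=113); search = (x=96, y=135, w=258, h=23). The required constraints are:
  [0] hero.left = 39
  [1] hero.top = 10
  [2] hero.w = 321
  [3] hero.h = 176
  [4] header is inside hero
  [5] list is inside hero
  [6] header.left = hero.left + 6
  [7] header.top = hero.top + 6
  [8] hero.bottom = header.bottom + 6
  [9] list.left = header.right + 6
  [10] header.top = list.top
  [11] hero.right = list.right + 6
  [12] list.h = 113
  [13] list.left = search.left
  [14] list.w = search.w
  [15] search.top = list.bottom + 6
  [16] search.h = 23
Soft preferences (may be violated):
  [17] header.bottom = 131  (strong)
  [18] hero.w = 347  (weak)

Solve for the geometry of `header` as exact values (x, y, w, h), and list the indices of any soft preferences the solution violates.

header = (x=45, y=16, w=45, h=164)
violated soft preferences: 17, 18

1. header.x = 45  [header.left = hero.left + 6]
2. header.y = 16  [header.top = hero.top + 6]
3. header.h = 164  [hero.bottom = header.bottom + 6]
4. header.w = 45  [list.left = header.right + 6]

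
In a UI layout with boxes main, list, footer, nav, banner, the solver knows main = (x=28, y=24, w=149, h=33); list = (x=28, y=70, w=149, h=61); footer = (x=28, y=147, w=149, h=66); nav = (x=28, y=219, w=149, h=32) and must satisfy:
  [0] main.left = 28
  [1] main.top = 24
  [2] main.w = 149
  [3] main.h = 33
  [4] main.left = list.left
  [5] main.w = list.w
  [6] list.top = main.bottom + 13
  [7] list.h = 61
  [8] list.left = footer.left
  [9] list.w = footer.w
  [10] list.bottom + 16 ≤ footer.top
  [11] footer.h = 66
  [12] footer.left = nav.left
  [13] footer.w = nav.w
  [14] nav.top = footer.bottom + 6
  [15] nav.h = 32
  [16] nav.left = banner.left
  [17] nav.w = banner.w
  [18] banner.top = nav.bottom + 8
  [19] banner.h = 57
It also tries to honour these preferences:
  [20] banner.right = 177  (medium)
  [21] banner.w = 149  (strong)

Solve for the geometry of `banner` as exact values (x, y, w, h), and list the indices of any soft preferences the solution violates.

banner = (x=28, y=259, w=149, h=57)
violated soft preferences: none

1. banner.x = 28  [nav.left = banner.left]
2. banner.w = 149  [nav.w = banner.w]
3. banner.y = 259  [banner.top = nav.bottom + 8]
4. banner.h = 57  [banner.h = 57]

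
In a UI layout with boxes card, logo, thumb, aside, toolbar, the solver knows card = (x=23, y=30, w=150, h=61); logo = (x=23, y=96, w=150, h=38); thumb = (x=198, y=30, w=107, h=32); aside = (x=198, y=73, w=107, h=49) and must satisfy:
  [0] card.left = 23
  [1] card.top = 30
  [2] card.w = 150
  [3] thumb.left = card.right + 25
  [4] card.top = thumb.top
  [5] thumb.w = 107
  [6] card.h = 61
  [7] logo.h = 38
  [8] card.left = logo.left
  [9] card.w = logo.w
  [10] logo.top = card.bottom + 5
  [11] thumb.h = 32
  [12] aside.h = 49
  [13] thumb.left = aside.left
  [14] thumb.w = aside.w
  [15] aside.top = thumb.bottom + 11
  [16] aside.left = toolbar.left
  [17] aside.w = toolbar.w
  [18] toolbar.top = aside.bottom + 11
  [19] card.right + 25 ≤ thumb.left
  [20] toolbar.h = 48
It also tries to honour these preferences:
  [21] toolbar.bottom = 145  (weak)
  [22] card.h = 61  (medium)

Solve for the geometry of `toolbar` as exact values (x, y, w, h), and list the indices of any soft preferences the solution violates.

toolbar = (x=198, y=133, w=107, h=48)
violated soft preferences: 21

1. toolbar.x = 198  [aside.left = toolbar.left]
2. toolbar.w = 107  [aside.w = toolbar.w]
3. toolbar.y = 133  [toolbar.top = aside.bottom + 11]
4. toolbar.h = 48  [toolbar.h = 48]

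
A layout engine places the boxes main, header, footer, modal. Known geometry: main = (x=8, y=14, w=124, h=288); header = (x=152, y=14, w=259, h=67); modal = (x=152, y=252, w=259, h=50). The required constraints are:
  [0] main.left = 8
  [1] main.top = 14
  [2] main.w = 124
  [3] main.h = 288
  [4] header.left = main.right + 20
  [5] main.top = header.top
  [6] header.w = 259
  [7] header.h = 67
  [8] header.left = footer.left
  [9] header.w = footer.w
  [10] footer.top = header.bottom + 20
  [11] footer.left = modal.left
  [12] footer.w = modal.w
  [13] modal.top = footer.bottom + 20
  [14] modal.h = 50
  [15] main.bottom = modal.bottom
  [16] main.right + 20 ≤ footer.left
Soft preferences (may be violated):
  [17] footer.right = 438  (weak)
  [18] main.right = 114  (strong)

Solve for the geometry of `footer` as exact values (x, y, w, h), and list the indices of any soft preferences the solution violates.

footer = (x=152, y=101, w=259, h=131)
violated soft preferences: 17, 18

1. footer.x = 152  [header.left = footer.left]
2. footer.w = 259  [header.w = footer.w]
3. footer.y = 101  [footer.top = header.bottom + 20]
4. footer.h = 131  [modal.top = footer.bottom + 20]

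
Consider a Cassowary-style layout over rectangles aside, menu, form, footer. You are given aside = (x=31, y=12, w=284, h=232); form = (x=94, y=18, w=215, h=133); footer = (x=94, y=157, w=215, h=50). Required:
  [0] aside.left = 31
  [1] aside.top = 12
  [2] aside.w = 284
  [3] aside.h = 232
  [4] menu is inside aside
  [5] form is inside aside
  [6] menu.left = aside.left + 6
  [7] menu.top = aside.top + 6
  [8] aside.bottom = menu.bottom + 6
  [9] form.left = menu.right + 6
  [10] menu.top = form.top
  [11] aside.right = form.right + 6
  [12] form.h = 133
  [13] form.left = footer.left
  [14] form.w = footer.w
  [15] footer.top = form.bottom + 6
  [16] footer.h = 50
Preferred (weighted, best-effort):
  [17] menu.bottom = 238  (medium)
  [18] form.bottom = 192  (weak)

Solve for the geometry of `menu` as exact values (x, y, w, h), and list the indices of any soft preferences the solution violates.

1. menu.x = 37  [menu.left = aside.left + 6]
2. menu.y = 18  [menu.top = aside.top + 6]
3. menu.h = 220  [aside.bottom = menu.bottom + 6]
4. menu.w = 51  [form.left = menu.right + 6]

menu = (x=37, y=18, w=51, h=220)
violated soft preferences: 18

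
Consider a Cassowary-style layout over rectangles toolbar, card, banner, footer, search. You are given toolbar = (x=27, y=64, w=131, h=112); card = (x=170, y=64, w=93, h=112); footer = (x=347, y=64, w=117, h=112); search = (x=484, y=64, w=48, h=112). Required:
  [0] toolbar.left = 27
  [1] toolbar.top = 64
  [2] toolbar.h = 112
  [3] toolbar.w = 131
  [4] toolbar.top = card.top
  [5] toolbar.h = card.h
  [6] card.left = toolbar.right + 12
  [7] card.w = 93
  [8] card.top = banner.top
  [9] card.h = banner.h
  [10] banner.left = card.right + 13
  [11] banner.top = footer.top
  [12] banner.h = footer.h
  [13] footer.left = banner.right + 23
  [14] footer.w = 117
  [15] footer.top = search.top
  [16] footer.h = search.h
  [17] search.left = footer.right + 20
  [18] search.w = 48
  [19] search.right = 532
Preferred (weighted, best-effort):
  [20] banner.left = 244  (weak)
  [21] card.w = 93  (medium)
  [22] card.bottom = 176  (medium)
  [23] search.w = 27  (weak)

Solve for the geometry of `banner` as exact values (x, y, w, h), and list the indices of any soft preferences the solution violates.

banner = (x=276, y=64, w=48, h=112)
violated soft preferences: 20, 23

1. banner.y = 64  [card.top = banner.top]
2. banner.h = 112  [card.h = banner.h]
3. banner.x = 276  [banner.left = card.right + 13]
4. banner.w = 48  [footer.left = banner.right + 23]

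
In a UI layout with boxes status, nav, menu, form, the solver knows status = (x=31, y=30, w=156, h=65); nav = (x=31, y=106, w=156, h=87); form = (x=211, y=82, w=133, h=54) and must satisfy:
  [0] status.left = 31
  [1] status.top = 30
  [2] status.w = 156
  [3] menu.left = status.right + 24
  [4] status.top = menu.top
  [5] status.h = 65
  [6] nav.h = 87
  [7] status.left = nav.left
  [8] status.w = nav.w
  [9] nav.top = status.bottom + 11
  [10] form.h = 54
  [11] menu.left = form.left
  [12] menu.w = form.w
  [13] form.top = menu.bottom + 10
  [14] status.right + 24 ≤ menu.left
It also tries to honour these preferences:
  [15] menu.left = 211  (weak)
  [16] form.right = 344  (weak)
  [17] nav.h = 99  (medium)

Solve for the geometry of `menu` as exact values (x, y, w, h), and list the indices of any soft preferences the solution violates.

1. menu.x = 211  [menu.left = status.right + 24]
2. menu.y = 30  [status.top = menu.top]
3. menu.w = 133  [menu.w = form.w]
4. menu.h = 42  [form.top = menu.bottom + 10]

menu = (x=211, y=30, w=133, h=42)
violated soft preferences: 17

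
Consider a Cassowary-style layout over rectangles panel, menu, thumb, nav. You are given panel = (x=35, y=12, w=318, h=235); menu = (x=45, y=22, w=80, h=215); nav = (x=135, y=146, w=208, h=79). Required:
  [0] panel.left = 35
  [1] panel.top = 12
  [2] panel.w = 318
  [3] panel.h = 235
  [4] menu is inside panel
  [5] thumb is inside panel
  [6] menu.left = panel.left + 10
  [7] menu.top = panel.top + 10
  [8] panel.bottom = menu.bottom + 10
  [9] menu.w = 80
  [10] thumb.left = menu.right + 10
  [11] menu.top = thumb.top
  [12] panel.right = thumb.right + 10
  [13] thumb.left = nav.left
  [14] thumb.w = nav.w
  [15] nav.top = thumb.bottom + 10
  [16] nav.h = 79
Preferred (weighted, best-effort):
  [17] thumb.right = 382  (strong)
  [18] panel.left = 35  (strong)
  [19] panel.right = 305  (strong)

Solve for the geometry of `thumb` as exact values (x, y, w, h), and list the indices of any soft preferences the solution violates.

1. thumb.x = 135  [thumb.left = menu.right + 10]
2. thumb.y = 22  [menu.top = thumb.top]
3. thumb.w = 208  [panel.right = thumb.right + 10]
4. thumb.h = 114  [nav.top = thumb.bottom + 10]

thumb = (x=135, y=22, w=208, h=114)
violated soft preferences: 17, 19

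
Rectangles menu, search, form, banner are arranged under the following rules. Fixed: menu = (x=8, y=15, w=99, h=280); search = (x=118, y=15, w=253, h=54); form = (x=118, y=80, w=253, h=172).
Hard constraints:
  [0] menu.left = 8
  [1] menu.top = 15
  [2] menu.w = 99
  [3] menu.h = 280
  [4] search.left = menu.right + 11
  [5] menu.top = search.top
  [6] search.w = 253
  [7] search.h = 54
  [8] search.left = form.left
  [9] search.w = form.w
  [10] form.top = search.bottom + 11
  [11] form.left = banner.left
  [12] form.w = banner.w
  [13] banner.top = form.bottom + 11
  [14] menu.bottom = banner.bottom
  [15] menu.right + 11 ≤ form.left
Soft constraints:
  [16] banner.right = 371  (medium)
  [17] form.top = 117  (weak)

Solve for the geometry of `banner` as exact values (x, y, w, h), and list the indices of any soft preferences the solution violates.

1. banner.x = 118  [form.left = banner.left]
2. banner.w = 253  [form.w = banner.w]
3. banner.y = 263  [banner.top = form.bottom + 11]
4. banner.h = 32  [menu.bottom = banner.bottom]

banner = (x=118, y=263, w=253, h=32)
violated soft preferences: 17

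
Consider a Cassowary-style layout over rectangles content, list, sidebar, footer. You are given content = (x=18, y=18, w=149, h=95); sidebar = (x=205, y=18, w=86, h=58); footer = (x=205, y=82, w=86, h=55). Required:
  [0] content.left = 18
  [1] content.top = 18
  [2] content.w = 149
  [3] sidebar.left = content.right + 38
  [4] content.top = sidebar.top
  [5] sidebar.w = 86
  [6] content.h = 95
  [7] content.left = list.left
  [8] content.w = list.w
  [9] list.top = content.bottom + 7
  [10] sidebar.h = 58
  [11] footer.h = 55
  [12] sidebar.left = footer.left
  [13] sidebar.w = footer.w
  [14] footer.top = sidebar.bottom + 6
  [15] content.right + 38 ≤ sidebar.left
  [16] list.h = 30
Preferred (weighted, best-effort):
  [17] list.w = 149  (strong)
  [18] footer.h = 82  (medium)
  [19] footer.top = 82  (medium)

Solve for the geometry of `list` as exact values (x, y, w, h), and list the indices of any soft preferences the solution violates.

1. list.x = 18  [content.left = list.left]
2. list.w = 149  [content.w = list.w]
3. list.y = 120  [list.top = content.bottom + 7]
4. list.h = 30  [list.h = 30]

list = (x=18, y=120, w=149, h=30)
violated soft preferences: 18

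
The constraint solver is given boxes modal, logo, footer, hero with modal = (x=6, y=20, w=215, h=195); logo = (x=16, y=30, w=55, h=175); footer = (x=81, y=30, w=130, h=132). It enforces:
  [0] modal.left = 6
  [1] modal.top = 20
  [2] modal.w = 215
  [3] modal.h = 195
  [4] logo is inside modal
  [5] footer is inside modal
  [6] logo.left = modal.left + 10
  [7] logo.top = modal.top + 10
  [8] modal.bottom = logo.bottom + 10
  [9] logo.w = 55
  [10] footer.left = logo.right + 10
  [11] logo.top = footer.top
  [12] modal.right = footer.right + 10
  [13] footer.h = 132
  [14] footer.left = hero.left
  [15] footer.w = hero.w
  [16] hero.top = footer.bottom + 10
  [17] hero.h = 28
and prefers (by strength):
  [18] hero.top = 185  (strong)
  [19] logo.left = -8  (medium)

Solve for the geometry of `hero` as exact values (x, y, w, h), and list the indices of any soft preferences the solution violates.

hero = (x=81, y=172, w=130, h=28)
violated soft preferences: 18, 19

1. hero.x = 81  [footer.left = hero.left]
2. hero.w = 130  [footer.w = hero.w]
3. hero.y = 172  [hero.top = footer.bottom + 10]
4. hero.h = 28  [hero.h = 28]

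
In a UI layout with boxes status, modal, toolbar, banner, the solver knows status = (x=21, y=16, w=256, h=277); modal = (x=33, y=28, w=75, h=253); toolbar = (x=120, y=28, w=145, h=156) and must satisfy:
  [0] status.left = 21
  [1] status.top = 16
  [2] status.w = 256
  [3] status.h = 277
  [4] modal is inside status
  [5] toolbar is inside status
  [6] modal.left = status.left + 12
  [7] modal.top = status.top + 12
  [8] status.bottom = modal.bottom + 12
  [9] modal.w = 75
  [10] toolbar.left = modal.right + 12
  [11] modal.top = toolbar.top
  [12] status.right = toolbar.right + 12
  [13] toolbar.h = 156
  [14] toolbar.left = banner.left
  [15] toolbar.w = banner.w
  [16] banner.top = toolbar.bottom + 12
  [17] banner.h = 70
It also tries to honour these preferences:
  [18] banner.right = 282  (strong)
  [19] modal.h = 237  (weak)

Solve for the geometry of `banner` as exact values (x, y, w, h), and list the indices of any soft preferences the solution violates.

banner = (x=120, y=196, w=145, h=70)
violated soft preferences: 18, 19

1. banner.x = 120  [toolbar.left = banner.left]
2. banner.w = 145  [toolbar.w = banner.w]
3. banner.y = 196  [banner.top = toolbar.bottom + 12]
4. banner.h = 70  [banner.h = 70]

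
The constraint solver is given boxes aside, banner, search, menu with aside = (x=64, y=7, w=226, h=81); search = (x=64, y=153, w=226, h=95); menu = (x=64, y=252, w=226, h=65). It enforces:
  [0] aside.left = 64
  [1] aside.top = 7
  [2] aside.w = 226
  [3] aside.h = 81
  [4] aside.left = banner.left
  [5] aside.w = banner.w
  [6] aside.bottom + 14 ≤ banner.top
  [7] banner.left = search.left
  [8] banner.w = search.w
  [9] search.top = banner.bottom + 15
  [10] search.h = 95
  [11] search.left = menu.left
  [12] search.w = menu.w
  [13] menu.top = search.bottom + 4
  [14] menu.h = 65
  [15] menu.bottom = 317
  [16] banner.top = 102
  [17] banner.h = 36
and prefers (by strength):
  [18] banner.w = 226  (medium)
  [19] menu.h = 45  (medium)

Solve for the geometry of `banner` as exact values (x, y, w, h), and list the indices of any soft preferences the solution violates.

1. banner.x = 64  [aside.left = banner.left]
2. banner.w = 226  [aside.w = banner.w]
3. banner.y = 102  [banner.top = 102]
4. banner.h = 36  [banner.h = 36]

banner = (x=64, y=102, w=226, h=36)
violated soft preferences: 19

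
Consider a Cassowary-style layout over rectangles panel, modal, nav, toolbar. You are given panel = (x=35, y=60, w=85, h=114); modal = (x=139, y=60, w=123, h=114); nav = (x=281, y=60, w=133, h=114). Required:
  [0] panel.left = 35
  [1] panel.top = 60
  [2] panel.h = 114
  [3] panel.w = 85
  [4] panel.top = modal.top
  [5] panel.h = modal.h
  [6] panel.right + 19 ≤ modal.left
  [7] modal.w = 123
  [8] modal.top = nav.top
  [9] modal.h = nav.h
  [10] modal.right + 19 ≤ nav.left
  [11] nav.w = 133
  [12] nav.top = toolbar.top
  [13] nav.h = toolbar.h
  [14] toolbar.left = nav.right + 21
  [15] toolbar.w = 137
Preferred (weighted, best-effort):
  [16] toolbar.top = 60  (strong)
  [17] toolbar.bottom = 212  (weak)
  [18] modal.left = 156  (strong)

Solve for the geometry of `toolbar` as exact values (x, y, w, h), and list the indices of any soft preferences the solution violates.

toolbar = (x=435, y=60, w=137, h=114)
violated soft preferences: 17, 18

1. toolbar.y = 60  [nav.top = toolbar.top]
2. toolbar.h = 114  [nav.h = toolbar.h]
3. toolbar.x = 435  [toolbar.left = nav.right + 21]
4. toolbar.w = 137  [toolbar.w = 137]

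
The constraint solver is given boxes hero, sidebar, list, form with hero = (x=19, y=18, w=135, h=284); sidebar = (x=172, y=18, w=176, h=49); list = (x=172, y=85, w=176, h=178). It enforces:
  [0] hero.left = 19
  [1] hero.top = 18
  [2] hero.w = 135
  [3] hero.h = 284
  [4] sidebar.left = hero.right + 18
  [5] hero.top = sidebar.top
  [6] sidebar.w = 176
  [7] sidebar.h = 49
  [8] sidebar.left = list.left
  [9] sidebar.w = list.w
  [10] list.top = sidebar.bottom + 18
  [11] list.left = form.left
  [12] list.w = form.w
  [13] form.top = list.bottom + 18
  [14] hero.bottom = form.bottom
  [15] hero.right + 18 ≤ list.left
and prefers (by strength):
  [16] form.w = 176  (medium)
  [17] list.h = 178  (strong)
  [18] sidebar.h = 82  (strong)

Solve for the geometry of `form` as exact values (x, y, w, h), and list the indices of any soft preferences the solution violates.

form = (x=172, y=281, w=176, h=21)
violated soft preferences: 18

1. form.x = 172  [list.left = form.left]
2. form.w = 176  [list.w = form.w]
3. form.y = 281  [form.top = list.bottom + 18]
4. form.h = 21  [hero.bottom = form.bottom]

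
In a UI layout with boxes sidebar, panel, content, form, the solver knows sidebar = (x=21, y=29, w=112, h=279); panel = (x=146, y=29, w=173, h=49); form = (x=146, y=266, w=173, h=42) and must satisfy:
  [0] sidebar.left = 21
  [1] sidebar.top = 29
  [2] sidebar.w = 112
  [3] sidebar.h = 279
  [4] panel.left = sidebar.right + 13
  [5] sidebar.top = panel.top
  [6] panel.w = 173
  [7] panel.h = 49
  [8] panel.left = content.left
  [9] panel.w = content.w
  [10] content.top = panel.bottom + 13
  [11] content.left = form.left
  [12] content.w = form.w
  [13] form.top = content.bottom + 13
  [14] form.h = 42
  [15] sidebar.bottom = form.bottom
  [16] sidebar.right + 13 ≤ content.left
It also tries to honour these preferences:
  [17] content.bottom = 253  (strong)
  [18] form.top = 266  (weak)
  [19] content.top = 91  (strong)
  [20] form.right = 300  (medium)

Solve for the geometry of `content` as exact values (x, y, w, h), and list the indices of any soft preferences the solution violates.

1. content.x = 146  [panel.left = content.left]
2. content.w = 173  [panel.w = content.w]
3. content.y = 91  [content.top = panel.bottom + 13]
4. content.h = 162  [form.top = content.bottom + 13]

content = (x=146, y=91, w=173, h=162)
violated soft preferences: 20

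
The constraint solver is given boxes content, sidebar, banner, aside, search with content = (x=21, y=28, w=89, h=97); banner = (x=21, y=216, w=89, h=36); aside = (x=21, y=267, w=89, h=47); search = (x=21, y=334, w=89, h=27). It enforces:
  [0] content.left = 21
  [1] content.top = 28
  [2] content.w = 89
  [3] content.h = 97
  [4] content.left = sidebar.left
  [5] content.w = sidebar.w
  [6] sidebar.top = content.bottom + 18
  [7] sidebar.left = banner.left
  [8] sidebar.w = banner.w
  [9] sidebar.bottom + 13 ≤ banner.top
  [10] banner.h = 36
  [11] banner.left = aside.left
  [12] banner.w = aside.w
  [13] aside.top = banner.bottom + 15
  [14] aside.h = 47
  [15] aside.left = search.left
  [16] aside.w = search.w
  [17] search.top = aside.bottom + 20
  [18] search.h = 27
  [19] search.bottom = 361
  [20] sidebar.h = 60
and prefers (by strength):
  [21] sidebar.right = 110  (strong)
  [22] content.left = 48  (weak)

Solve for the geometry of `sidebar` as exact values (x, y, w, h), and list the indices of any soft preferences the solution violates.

1. sidebar.x = 21  [content.left = sidebar.left]
2. sidebar.w = 89  [content.w = sidebar.w]
3. sidebar.y = 143  [sidebar.top = content.bottom + 18]
4. sidebar.h = 60  [sidebar.h = 60]

sidebar = (x=21, y=143, w=89, h=60)
violated soft preferences: 22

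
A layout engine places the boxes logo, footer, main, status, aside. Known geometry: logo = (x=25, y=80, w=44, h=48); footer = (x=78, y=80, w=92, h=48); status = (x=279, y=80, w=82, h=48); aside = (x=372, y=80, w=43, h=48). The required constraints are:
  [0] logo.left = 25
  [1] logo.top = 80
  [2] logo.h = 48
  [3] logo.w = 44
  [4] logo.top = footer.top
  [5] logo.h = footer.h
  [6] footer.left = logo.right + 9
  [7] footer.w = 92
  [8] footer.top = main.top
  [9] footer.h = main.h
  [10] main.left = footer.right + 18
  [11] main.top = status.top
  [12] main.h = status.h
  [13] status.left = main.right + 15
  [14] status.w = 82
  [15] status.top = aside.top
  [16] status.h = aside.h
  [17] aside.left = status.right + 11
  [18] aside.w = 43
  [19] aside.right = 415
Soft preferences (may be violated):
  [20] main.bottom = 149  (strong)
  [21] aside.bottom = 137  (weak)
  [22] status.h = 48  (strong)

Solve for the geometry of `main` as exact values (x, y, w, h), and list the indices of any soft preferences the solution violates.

main = (x=188, y=80, w=76, h=48)
violated soft preferences: 20, 21

1. main.y = 80  [footer.top = main.top]
2. main.h = 48  [footer.h = main.h]
3. main.x = 188  [main.left = footer.right + 18]
4. main.w = 76  [status.left = main.right + 15]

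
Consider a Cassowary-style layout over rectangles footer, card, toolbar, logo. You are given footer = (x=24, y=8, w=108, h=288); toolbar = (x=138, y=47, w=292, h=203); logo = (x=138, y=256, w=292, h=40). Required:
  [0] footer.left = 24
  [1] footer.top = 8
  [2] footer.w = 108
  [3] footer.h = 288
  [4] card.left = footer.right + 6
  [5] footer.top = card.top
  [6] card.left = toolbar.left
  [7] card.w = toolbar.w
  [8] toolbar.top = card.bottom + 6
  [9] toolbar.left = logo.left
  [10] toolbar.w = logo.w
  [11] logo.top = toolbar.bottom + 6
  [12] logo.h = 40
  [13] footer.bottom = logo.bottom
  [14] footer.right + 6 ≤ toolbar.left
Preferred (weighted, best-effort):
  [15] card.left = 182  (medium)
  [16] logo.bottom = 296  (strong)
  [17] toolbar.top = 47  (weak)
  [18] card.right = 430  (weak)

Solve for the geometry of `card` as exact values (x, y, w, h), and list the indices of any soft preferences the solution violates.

card = (x=138, y=8, w=292, h=33)
violated soft preferences: 15

1. card.x = 138  [card.left = footer.right + 6]
2. card.y = 8  [footer.top = card.top]
3. card.w = 292  [card.w = toolbar.w]
4. card.h = 33  [toolbar.top = card.bottom + 6]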